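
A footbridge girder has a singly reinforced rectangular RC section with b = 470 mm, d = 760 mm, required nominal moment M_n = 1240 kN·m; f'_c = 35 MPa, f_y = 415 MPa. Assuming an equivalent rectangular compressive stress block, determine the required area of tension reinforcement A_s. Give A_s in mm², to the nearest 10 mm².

A_s ≈ 4290 mm²

With M_n = 0.85 f'_c a b (d − a/2), solve the quadratic for a:
a = d − √(d² − 2M_n/(0.85 f'_c b)) = 760 − √(760² − 2 × 1240×10⁶/(0.85 × 35 × 470)) = 127.36 mm.
A_s = 0.85 f'_c a b / f_y = 0.85 × 35 × 127.36 × 470 / 415 = 4291.1 mm².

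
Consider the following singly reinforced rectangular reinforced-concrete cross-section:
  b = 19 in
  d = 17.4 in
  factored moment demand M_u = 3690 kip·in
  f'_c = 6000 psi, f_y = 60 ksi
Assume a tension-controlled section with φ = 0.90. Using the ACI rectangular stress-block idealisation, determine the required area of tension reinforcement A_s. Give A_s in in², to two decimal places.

M_n = M_u/φ = 3690/0.90 = 4100 kip·in.
From M_n = 0.85 f'_c a b (d − a/2):
a = d − √(d² − 2M_n/(0.85 f'_c b)) = 17.4 − √(17.4² − 2 × 4100/(0.85 × 6 × 19)) = 2.631 in.
A_s = 0.85 f'_c a b / f_y = 0.85 × 6 × 2.631 × 19 / 60 = 4.249 in².

A_s ≈ 4.25 in²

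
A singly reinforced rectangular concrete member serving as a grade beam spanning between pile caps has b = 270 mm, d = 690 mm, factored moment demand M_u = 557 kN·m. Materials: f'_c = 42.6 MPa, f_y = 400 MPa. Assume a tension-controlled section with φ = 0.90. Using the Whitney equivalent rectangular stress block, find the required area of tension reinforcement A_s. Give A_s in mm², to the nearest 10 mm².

M_n = M_u/φ = 557/0.90 = 618.889 kN·m.
With M_n = 0.85 f'_c a b (d − a/2), solve the quadratic for a:
a = d − √(d² − 2M_n/(0.85 f'_c b)) = 690 − √(690² − 2 × 618.889×10⁶/(0.85 × 42.6 × 270)) = 98.82 mm.
A_s = 0.85 f'_c a b / f_y = 0.85 × 42.6 × 98.82 × 270 / 400 = 2415.3 mm².

A_s ≈ 2420 mm²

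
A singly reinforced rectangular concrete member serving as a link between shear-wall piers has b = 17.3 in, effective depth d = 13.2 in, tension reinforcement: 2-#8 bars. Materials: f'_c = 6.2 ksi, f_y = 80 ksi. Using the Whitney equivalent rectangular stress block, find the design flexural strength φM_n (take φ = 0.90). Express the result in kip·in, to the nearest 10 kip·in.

φM_n ≈ 1420 kip·in

A_s = 2 × 0.79 = 1.58 in².
T = A_s f_y = 1.58 × 80 = 126.4 kips.
a = T/(0.85 f'_c b) = 126.4/(0.85 × 6.2 × 17.3) = 1.386 in.
M_n = T(d − a/2) = 126.4 × (13.2 − 0.693) = 1580.9 kip·in.
φM_n = 0.90 × 1580.9 = 1422.8 kip·in.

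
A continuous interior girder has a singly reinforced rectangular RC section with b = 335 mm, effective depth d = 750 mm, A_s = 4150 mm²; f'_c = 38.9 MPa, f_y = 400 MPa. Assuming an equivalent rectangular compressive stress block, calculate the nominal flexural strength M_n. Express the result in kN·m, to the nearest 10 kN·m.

T = A_s f_y = 4150 × 400 = 1660000 N = 1660 kN.
From C = T: a = T/(0.85 f'_c b) = 1660000/(0.85 × 38.9 × 335) = 149.86 mm.
M_n = T(d − a/2) = 1660 kN × (750 − 74.93) mm = 1120.62 kN·m.

M_n ≈ 1120 kN·m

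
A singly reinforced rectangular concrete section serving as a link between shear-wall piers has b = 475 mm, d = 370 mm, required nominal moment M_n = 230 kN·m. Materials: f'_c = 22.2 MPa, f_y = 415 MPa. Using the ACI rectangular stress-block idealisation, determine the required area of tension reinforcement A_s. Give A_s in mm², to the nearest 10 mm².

A_s ≈ 1670 mm²

With M_n = 0.85 f'_c a b (d − a/2), solve the quadratic for a:
a = d − √(d² − 2M_n/(0.85 f'_c b)) = 370 − √(370² − 2 × 230×10⁶/(0.85 × 22.2 × 475)) = 77.46 mm.
A_s = 0.85 f'_c a b / f_y = 0.85 × 22.2 × 77.46 × 475 / 415 = 1673.0 mm².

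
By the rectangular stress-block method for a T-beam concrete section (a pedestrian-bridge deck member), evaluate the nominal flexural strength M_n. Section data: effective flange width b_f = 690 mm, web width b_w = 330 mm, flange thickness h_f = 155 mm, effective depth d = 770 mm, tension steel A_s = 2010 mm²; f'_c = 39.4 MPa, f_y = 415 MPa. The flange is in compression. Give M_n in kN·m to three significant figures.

M_n ≈ 627 kN·m

Tension: T = A_s f_y = 2010 × 415 = 834150 N.
Try a within the flange: a = T/(0.85 f'_c b_f) = 834150/(0.85 × 39.4 × 690) = 36.10 mm.
Since a = 36.10 ≤ h_f = 155 mm, the stress block lies entirely in the flange; analyse as a rectangular beam of width b_f.
M_n = T(d − a/2) = 834150 × (770 − 18.05) = 627.24 × 10⁶ N·mm.
M_n = 627.24 kN·m.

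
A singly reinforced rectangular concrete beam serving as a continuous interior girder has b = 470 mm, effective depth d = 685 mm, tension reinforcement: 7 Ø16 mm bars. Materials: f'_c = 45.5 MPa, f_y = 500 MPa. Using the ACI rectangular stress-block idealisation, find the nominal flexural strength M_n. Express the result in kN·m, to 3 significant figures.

M_n ≈ 468 kN·m

A_s = 7 × 201 = 1407 mm².
T = A_s f_y = 1407 × 500 = 703500 N = 703.5 kN.
From C = T: a = T/(0.85 f'_c b) = 703500/(0.85 × 45.5 × 470) = 38.70 mm.
M_n = T(d − a/2) = 703.5 kN × (685 − 19.35) mm = 468.28 kN·m.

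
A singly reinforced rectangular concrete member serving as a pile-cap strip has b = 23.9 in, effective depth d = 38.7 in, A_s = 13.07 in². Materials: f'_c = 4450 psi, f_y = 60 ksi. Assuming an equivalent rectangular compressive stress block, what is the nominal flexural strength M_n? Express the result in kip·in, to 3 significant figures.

T = A_s f_y = 13.07 × 60 = 784.2 kips.
a = T/(0.85 f'_c b) = 784.2/(0.85 × 4.45 × 23.9) = 8.675 in.
M_n = T(d − a/2) = 784.2 × (38.7 − 4.3375) = 26947.1 kip·in.

M_n ≈ 26900 kip·in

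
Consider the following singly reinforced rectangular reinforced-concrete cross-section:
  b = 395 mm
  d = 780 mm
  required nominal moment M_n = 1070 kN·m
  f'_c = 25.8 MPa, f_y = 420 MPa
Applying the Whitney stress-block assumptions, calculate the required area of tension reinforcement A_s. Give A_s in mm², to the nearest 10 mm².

With M_n = 0.85 f'_c a b (d − a/2), solve the quadratic for a:
a = d − √(d² − 2M_n/(0.85 f'_c b)) = 780 − √(780² − 2 × 1070×10⁶/(0.85 × 25.8 × 395)) = 178.87 mm.
A_s = 0.85 f'_c a b / f_y = 0.85 × 25.8 × 178.87 × 395 / 420 = 3689.1 mm².

A_s ≈ 3690 mm²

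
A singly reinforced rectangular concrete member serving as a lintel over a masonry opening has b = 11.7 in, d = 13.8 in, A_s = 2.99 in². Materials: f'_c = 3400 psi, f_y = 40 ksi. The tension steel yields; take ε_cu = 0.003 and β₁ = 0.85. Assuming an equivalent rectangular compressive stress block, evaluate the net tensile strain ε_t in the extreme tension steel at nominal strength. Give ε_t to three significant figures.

ε_t ≈ 0.00695

a = A_s f_y/(0.85 f'_c b) = 3.537 in.
β₁ = 0.85, so c = a/β₁ = 3.537/0.85 = 4.161 in.
From the linear strain diagram with ε_cu = 0.003: ε_t = 0.003 (d − c)/c = 0.003 × (13.8 − 4.161)/4.161 = 0.00695.
Since ε_t ≥ 0.005, the section is tension-controlled.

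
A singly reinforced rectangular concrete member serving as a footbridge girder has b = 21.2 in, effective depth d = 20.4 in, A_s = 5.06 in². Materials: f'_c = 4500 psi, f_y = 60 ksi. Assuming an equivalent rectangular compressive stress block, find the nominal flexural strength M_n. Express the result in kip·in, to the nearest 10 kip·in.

T = A_s f_y = 5.06 × 60 = 303.6 kips.
a = T/(0.85 f'_c b) = 303.6/(0.85 × 4.5 × 21.2) = 3.744 in.
M_n = T(d − a/2) = 303.6 × (20.4 − 1.872) = 5625.1 kip·in.

M_n ≈ 5630 kip·in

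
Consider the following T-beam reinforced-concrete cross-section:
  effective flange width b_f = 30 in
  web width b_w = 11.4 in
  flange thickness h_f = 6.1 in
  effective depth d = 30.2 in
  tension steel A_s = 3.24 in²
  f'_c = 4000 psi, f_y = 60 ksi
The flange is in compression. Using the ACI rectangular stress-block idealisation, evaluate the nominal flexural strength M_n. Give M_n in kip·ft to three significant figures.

Tension: T = A_s f_y = 3.24 × 60 = 194.4 kips.
Try a within the flange: a = T/(0.85 f'_c b_f) = 194.4/(0.85 × 4 × 30) = 1.906 in.
Since a = 1.906 ≤ h_f = 6.1 in, the stress block lies entirely in the flange; analyse as a rectangular beam of width b_f.
M_n = T(d − a/2) = 194.4 × (30.2 − 0.953) = 5685.6 kip·in.
M_n = 5685.6/12 = 473.80 kip·ft.

M_n ≈ 474 kip·ft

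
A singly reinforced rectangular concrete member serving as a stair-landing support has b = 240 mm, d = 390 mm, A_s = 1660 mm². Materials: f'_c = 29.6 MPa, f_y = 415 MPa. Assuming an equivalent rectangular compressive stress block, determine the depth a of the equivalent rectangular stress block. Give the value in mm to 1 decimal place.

a ≈ 114.1 mm

T = A_s f_y = 1660 × 415 = 688900 N = 688.9 kN.
Setting C = 0.85 f'_c a b equal to T: a = 688900/(0.85 × 29.6 × 240) = 114.1 mm.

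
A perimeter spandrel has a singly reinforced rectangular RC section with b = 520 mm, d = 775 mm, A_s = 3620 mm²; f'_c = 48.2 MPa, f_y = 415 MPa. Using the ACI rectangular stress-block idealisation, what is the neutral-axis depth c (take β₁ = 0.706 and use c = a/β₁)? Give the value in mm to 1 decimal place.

c ≈ 99.9 mm

T = A_s f_y = 3620 × 415 = 1502300 N = 1502.3 kN.
Setting C = 0.85 f'_c a b equal to T: a = 1502300/(0.85 × 48.2 × 520) = 70.516 mm.
With β₁ = 0.706, c = a/β₁ = 70.516/0.706 = 99.9 mm.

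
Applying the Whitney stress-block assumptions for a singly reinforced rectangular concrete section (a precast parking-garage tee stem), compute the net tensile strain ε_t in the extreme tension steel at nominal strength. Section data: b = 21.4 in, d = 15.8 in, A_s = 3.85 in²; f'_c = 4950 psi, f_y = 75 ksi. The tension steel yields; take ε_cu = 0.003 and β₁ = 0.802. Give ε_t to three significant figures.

ε_t ≈ 0.00885

a = A_s f_y/(0.85 f'_c b) = 3.207 in.
β₁ = 0.802, so c = a/β₁ = 3.207/0.802 = 3.999 in.
From the linear strain diagram with ε_cu = 0.003: ε_t = 0.003 (d − c)/c = 0.003 × (15.8 − 3.999)/3.999 = 0.00885.
Since ε_t ≥ 0.005, the section is tension-controlled.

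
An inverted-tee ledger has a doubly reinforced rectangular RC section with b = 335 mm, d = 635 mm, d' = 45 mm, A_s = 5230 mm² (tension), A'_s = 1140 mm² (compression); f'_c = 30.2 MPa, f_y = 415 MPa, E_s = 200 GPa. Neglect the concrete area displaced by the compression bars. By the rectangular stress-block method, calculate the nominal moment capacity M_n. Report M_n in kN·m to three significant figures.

M_n ≈ 1190 kN·m

Assume both tension and compression steel yield.
Net tension couple steel: A_s − A'_s = 4090 mm².
a = (A_s − A'_s) f_y / (0.85 f'_c b) = 1697350/(0.85 × 30.2 × 335) = 197.38 mm.
c = a/β₁ = 197.38/0.834 = 236.67 mm; ε'_s = 0.003(c − d')/c = 0.0024 ≥ f_y/E_s = 0.0021, so compression steel does yield.
M_n = (A_s − A'_s) f_y (d − a/2) + A'_s f_y (d − d') = [1697350 × (635 − 98.69) + 473100 × (635 − 45)] × 10⁻⁶ = 910.31 + 279.13 = 1189.44 kN·m.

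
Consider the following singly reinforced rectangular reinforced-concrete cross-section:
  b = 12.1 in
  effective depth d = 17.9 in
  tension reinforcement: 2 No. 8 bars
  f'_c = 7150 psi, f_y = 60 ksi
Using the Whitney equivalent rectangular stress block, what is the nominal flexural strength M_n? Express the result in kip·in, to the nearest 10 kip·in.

A_s = 2 × 0.79 = 1.58 in².
T = A_s f_y = 1.58 × 60 = 94.8 kips.
a = T/(0.85 f'_c b) = 94.8/(0.85 × 7.15 × 12.1) = 1.289 in.
M_n = T(d − a/2) = 94.8 × (17.9 − 0.6445) = 1635.8 kip·in.

M_n ≈ 1640 kip·in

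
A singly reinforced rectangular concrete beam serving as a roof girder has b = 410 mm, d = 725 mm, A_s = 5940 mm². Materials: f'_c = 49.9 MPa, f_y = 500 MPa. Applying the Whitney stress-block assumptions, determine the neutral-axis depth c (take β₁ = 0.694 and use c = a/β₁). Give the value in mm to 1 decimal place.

T = A_s f_y = 5940 × 500 = 2970000 N = 2970 kN.
Setting C = 0.85 f'_c a b equal to T: a = 2970000/(0.85 × 49.9 × 410) = 170.786 mm.
With β₁ = 0.694, c = a/β₁ = 170.786/0.694 = 246.1 mm.

c ≈ 246.1 mm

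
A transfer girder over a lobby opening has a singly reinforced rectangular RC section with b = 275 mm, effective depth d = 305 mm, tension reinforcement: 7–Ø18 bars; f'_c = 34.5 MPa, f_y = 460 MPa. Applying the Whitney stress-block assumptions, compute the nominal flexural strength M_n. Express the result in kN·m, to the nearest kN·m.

A_s = 7 × 254 = 1778 mm².
T = A_s f_y = 1778 × 460 = 817880 N = 817.88 kN.
From C = T: a = T/(0.85 f'_c b) = 817880/(0.85 × 34.5 × 275) = 101.42 mm.
M_n = T(d − a/2) = 817.88 kN × (305 − 50.71) mm = 207.98 kN·m.

M_n ≈ 208 kN·m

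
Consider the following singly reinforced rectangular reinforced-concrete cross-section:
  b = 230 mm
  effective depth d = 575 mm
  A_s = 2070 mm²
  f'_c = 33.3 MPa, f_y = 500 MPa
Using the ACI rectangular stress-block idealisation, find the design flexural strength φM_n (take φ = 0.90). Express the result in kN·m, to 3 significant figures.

φM_n ≈ 462 kN·m

T = A_s f_y = 2070 × 500 = 1035000 N = 1035 kN.
From C = T: a = T/(0.85 f'_c b) = 1035000/(0.85 × 33.3 × 230) = 158.98 mm.
M_n = T(d − a/2) = 1035 kN × (575 − 79.49) mm = 512.85 kN·m.
φM_n = 0.90 × 512.85 = 461.57 kN·m.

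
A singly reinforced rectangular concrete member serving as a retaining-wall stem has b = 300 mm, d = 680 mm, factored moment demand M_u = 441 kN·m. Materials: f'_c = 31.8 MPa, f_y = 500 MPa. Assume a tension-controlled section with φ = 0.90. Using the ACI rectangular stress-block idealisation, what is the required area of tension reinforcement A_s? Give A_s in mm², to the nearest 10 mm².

M_n = M_u/φ = 441/0.90 = 490 kN·m.
With M_n = 0.85 f'_c a b (d − a/2), solve the quadratic for a:
a = d − √(d² − 2M_n/(0.85 f'_c b)) = 680 − √(680² − 2 × 490×10⁶/(0.85 × 31.8 × 300)) = 95.58 mm.
A_s = 0.85 f'_c a b / f_y = 0.85 × 31.8 × 95.58 × 300 / 500 = 1550.1 mm².

A_s ≈ 1550 mm²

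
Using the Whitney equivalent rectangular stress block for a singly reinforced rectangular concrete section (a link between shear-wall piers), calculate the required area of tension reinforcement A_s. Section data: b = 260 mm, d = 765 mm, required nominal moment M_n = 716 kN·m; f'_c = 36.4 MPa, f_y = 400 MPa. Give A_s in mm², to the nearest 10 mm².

A_s ≈ 2550 mm²

With M_n = 0.85 f'_c a b (d − a/2), solve the quadratic for a:
a = d − √(d² − 2M_n/(0.85 f'_c b)) = 765 − √(765² − 2 × 716×10⁶/(0.85 × 36.4 × 260)) = 126.87 mm.
A_s = 0.85 f'_c a b / f_y = 0.85 × 36.4 × 126.87 × 260 / 400 = 2551.5 mm².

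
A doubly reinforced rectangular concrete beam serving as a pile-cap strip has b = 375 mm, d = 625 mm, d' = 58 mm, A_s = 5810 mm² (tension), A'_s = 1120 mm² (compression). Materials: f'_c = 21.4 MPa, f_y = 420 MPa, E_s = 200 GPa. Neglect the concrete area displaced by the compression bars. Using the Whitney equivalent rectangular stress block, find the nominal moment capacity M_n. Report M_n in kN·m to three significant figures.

M_n ≈ 1210 kN·m

Assume both tension and compression steel yield.
Net tension couple steel: A_s − A'_s = 4690 mm².
a = (A_s − A'_s) f_y / (0.85 f'_c b) = 1969800/(0.85 × 21.4 × 375) = 288.77 mm.
c = a/β₁ = 288.77/0.85 = 339.73 mm; ε'_s = 0.003(c − d')/c = 0.0025 ≥ f_y/E_s = 0.0021, so compression steel does yield.
M_n = (A_s − A'_s) f_y (d − a/2) + A'_s f_y (d − d') = [1969800 × (625 − 144.385) + 470400 × (625 − 58)] × 10⁻⁶ = 946.72 + 266.72 = 1213.44 kN·m.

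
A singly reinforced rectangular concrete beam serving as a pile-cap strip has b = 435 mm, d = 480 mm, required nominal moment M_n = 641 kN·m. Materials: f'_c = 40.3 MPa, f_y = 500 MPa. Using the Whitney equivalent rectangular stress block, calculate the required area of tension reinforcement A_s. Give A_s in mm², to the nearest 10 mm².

A_s ≈ 2980 mm²

With M_n = 0.85 f'_c a b (d − a/2), solve the quadratic for a:
a = d − √(d² − 2M_n/(0.85 f'_c b)) = 480 − √(480² − 2 × 641×10⁶/(0.85 × 40.3 × 435)) = 100.05 mm.
A_s = 0.85 f'_c a b / f_y = 0.85 × 40.3 × 100.05 × 435 / 500 = 2981.7 mm².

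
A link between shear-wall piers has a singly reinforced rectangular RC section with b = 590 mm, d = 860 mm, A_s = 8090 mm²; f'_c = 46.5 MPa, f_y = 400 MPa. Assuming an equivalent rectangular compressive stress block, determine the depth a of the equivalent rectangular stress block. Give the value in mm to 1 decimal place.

a ≈ 138.8 mm

T = A_s f_y = 8090 × 400 = 3236000 N = 3236 kN.
Setting C = 0.85 f'_c a b equal to T: a = 3236000/(0.85 × 46.5 × 590) = 138.8 mm.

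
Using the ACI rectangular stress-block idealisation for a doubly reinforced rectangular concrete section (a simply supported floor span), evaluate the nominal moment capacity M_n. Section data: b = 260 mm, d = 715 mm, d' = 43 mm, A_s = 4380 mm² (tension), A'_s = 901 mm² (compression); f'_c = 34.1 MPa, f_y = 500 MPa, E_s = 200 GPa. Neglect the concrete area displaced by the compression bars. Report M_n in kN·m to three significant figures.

M_n ≈ 1350 kN·m

Assume both tension and compression steel yield.
Net tension couple steel: A_s − A'_s = 3479 mm².
a = (A_s − A'_s) f_y / (0.85 f'_c b) = 1739500/(0.85 × 34.1 × 260) = 230.82 mm.
c = a/β₁ = 230.82/0.806 = 286.38 mm; ε'_s = 0.003(c − d')/c = 0.0025 ≥ f_y/E_s = 0.0025, so compression steel does yield.
M_n = (A_s − A'_s) f_y (d − a/2) + A'_s f_y (d − d') = [1739500 × (715 − 115.41) + 450500 × (715 − 43)] × 10⁻⁶ = 1042.99 + 302.74 = 1345.73 kN·m.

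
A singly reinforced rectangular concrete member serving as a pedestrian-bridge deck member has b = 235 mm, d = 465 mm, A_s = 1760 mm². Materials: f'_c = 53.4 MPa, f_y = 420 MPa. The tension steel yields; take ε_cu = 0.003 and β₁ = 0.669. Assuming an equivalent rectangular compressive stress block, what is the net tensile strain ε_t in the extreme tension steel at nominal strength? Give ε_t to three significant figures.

a = A_s f_y/(0.85 f'_c b) = 69.30 mm.
β₁ = 0.669, so c = a/β₁ = 69.30/0.669 = 103.59 mm.
From the linear strain diagram with ε_cu = 0.003: ε_t = 0.003 (d − c)/c = 0.003 × (465 − 103.59)/103.59 = 0.0105.
Since ε_t ≥ 0.005, the section is tension-controlled.

ε_t ≈ 0.0105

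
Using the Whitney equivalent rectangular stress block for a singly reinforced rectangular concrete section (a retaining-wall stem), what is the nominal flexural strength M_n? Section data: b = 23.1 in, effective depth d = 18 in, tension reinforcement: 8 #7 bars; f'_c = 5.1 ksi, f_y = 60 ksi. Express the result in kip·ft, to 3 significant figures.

A_s = 8 × 0.6 = 4.8 in².
T = A_s f_y = 4.8 × 60 = 288 kips.
a = T/(0.85 f'_c b) = 288/(0.85 × 5.1 × 23.1) = 2.876 in.
M_n = T(d − a/2) = 288 × (18 − 1.438) = 4769.9 kip·in = 4769.9/12 = 397.49 kip·ft.

M_n ≈ 397 kip·ft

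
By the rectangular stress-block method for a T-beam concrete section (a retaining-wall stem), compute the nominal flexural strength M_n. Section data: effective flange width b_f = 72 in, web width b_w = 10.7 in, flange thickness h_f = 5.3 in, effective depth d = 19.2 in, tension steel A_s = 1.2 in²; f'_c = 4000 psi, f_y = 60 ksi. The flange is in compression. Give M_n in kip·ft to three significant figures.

M_n ≈ 114 kip·ft

Tension: T = A_s f_y = 1.2 × 60 = 72 kips.
Try a within the flange: a = T/(0.85 f'_c b_f) = 72/(0.85 × 4 × 72) = 0.294 in.
Since a = 0.294 ≤ h_f = 5.3 in, the stress block lies entirely in the flange; analyse as a rectangular beam of width b_f.
M_n = T(d − a/2) = 72 × (19.2 − 0.147) = 1371.8 kip·in.
M_n = 1371.8/12 = 114.32 kip·ft.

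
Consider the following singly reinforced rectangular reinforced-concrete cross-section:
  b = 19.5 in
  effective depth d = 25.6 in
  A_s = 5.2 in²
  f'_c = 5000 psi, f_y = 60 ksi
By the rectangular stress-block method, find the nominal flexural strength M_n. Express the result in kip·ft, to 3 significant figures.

T = A_s f_y = 5.2 × 60 = 312 kips.
a = T/(0.85 f'_c b) = 312/(0.85 × 5 × 19.5) = 3.765 in.
M_n = T(d − a/2) = 312 × (25.6 − 1.8825) = 7399.9 kip·in = 7399.9/12 = 616.66 kip·ft.

M_n ≈ 617 kip·ft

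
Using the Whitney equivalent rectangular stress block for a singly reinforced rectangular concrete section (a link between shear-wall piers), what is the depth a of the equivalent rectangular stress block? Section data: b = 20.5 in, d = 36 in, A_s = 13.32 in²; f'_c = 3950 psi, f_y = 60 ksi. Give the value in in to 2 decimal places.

T = A_s f_y = 13.32 × 60 = 799.2 kips.
a = T/(0.85 f'_c b) = 799.2/(0.85 × 3.95 × 20.5) = 11.61 in.

a ≈ 11.61 in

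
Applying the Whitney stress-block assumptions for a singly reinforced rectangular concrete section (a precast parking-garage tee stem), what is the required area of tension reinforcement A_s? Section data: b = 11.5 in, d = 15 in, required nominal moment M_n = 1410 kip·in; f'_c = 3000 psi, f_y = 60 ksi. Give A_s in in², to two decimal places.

A_s ≈ 1.78 in²

From M_n = 0.85 f'_c a b (d − a/2):
a = d − √(d² − 2M_n/(0.85 f'_c b)) = 15 − √(15² − 2 × 1410/(0.85 × 3 × 11.5)) = 3.649 in.
A_s = 0.85 f'_c a b / f_y = 0.85 × 3 × 3.649 × 11.5 / 60 = 1.783 in².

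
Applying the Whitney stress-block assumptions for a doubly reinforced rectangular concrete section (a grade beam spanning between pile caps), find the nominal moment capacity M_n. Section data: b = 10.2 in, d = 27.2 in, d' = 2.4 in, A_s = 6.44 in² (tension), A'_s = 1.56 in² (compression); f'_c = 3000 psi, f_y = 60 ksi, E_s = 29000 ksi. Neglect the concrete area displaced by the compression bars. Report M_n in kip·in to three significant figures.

M_n ≈ 8640 kip·in

Assume both steels yield.
a = (A_s − A'_s) f_y/(0.85 f'_c b) = (6.44 − 1.56) × 60/(0.85 × 3 × 10.2) = 11.257 in.
c = a/β₁ = 11.257/0.85 = 13.244 in; ε'_s = 0.003(c − d')/c = 0.0025 ≥ ε_y = 0.0021, so the compression steel yields.
M_n = (A_s − A'_s) f_y (d − a/2) + A'_s f_y (d − d') = 292.8 × (27.2 − 5.6285) + 93.6 × (27.2 − 2.4) = 6316.1 + 2321.3 = 8637.4 kip·in.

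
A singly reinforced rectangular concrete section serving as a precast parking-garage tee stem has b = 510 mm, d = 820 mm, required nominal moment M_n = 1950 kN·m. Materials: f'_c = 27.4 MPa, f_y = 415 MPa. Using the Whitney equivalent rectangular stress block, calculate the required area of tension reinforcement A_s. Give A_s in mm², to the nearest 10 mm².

With M_n = 0.85 f'_c a b (d − a/2), solve the quadratic for a:
a = d − √(d² − 2M_n/(0.85 f'_c b)) = 820 − √(820² − 2 × 1950×10⁶/(0.85 × 27.4 × 510)) = 233.43 mm.
A_s = 0.85 f'_c a b / f_y = 0.85 × 27.4 × 233.43 × 510 / 415 = 6681.1 mm².

A_s ≈ 6680 mm²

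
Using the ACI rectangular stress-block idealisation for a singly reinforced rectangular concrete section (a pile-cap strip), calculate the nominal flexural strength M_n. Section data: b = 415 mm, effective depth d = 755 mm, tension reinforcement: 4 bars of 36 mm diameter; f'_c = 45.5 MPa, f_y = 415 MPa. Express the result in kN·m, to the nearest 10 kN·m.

M_n ≈ 1190 kN·m

A_s = 4 × 1018 = 4072 mm².
T = A_s f_y = 4072 × 415 = 1689880 N = 1689.88 kN.
From C = T: a = T/(0.85 f'_c b) = 1689880/(0.85 × 45.5 × 415) = 105.29 mm.
M_n = T(d − a/2) = 1689.88 kN × (755 − 52.645) mm = 1186.90 kN·m.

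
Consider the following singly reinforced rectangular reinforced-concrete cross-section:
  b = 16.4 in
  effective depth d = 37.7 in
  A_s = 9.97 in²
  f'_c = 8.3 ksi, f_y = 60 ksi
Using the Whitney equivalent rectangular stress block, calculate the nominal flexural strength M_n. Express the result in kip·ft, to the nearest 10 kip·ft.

T = A_s f_y = 9.97 × 60 = 598.2 kips.
a = T/(0.85 f'_c b) = 598.2/(0.85 × 8.3 × 16.4) = 5.170 in.
M_n = T(d − a/2) = 598.2 × (37.7 − 2.585) = 21005.8 kip·in = 21005.8/12 = 1750.48 kip·ft.

M_n ≈ 1750 kip·ft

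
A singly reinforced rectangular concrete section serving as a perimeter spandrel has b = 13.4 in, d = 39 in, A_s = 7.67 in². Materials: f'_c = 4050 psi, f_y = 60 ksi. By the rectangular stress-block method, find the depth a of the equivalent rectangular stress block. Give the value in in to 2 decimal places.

T = A_s f_y = 7.67 × 60 = 460.2 kips.
a = T/(0.85 f'_c b) = 460.2/(0.85 × 4.05 × 13.4) = 9.98 in.

a ≈ 9.98 in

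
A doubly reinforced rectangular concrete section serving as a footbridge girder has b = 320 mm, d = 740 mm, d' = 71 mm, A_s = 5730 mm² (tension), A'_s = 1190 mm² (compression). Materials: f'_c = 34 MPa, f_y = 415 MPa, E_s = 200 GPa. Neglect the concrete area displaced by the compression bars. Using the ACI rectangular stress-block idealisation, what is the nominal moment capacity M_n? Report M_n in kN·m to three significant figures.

M_n ≈ 1530 kN·m

Assume both tension and compression steel yield.
Net tension couple steel: A_s − A'_s = 4540 mm².
a = (A_s − A'_s) f_y / (0.85 f'_c b) = 1884100/(0.85 × 34 × 320) = 203.73 mm.
c = a/β₁ = 203.73/0.807 = 252.45 mm; ε'_s = 0.003(c − d')/c = 0.0022 ≥ f_y/E_s = 0.0021, so compression steel does yield.
M_n = (A_s − A'_s) f_y (d − a/2) + A'_s f_y (d − d') = [1884100 × (740 − 101.865) + 493850 × (740 − 71)] × 10⁻⁶ = 1202.31 + 330.39 = 1532.70 kN·m.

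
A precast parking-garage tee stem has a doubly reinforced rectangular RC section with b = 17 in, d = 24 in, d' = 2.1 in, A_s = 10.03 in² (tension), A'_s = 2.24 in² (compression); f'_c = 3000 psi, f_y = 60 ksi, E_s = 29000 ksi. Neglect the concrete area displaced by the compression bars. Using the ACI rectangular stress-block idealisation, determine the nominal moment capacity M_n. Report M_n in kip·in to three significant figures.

Assume both steels yield.
a = (A_s − A'_s) f_y/(0.85 f'_c b) = (10.03 − 2.24) × 60/(0.85 × 3 × 17) = 10.782 in.
c = a/β₁ = 10.782/0.85 = 12.685 in; ε'_s = 0.003(c − d')/c = 0.0025 ≥ ε_y = 0.0021, so the compression steel yields.
M_n = (A_s − A'_s) f_y (d − a/2) + A'_s f_y (d − d') = 467.4 × (24 − 5.391) + 134.4 × (24 − 2.1) = 8697.8 + 2943.4 = 11641.2 kip·in.

M_n ≈ 11600 kip·in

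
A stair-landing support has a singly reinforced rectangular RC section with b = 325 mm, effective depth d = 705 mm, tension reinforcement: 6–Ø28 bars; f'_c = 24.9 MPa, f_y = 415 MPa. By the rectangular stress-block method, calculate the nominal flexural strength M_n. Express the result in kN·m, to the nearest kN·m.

A_s = 6 × 616 = 3696 mm².
T = A_s f_y = 3696 × 415 = 1533840 N = 1533.84 kN.
From C = T: a = T/(0.85 f'_c b) = 1533840/(0.85 × 24.9 × 325) = 222.99 mm.
M_n = T(d − a/2) = 1533.84 kN × (705 − 111.495) mm = 910.34 kN·m.

M_n ≈ 910 kN·m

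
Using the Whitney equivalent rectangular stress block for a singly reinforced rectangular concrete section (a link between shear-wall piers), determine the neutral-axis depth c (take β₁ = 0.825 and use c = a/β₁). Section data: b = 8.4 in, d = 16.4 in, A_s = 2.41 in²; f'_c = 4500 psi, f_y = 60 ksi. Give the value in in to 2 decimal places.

T = A_s f_y = 2.41 × 60 = 144.6 kips.
a = T/(0.85 f'_c b) = 144.6/(0.85 × 4.5 × 8.4) = 4.5005 in.
With β₁ = 0.825, c = a/β₁ = 4.5005/0.825 = 5.46 in.

c ≈ 5.46 in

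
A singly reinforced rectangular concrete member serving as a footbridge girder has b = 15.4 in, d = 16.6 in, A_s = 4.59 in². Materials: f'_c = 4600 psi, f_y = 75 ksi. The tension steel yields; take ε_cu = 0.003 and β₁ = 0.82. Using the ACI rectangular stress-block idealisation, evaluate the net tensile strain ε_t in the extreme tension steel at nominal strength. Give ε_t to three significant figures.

a = A_s f_y/(0.85 f'_c b) = 5.717 in.
β₁ = 0.82, so c = a/β₁ = 5.717/0.82 = 6.972 in.
From the linear strain diagram with ε_cu = 0.003: ε_t = 0.003 (d − c)/c = 0.003 × (16.6 − 6.972)/6.972 = 0.00414.
ε_t is between 0.004 and 0.005 — transition zone.

ε_t ≈ 0.00414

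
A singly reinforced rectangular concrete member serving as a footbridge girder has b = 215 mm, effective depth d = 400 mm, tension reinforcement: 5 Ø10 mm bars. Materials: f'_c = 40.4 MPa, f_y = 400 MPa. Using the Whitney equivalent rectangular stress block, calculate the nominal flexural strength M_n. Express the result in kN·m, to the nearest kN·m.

M_n ≈ 61 kN·m

A_s = 5 × 78.5 = 392.5 mm².
T = A_s f_y = 392.5 × 400 = 157000 N = 157 kN.
From C = T: a = T/(0.85 f'_c b) = 157000/(0.85 × 40.4 × 215) = 21.26 mm.
M_n = T(d − a/2) = 157 kN × (400 − 10.63) mm = 61.13 kN·m.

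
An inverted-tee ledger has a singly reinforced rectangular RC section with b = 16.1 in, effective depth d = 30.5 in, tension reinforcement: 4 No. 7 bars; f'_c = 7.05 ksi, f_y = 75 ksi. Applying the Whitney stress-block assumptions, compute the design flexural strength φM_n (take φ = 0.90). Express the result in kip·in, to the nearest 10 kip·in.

A_s = 4 × 0.6 = 2.4 in².
T = A_s f_y = 2.4 × 75 = 180 kips.
a = T/(0.85 f'_c b) = 180/(0.85 × 7.05 × 16.1) = 1.866 in.
M_n = T(d − a/2) = 180 × (30.5 − 0.933) = 5322.1 kip·in.
φM_n = 0.90 × 5322.1 = 4789.9 kip·in.

φM_n ≈ 4790 kip·in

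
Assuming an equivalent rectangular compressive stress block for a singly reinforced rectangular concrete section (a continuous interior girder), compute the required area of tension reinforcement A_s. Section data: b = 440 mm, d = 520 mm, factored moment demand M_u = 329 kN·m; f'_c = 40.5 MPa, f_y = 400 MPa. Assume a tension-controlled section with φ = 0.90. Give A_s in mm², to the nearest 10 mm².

A_s ≈ 1840 mm²

M_n = M_u/φ = 329/0.90 = 365.556 kN·m.
With M_n = 0.85 f'_c a b (d − a/2), solve the quadratic for a:
a = d − √(d² − 2M_n/(0.85 f'_c b)) = 520 − √(520² − 2 × 365.556×10⁶/(0.85 × 40.5 × 440)) = 48.69 mm.
A_s = 0.85 f'_c a b / f_y = 0.85 × 40.5 × 48.69 × 440 / 400 = 1843.8 mm².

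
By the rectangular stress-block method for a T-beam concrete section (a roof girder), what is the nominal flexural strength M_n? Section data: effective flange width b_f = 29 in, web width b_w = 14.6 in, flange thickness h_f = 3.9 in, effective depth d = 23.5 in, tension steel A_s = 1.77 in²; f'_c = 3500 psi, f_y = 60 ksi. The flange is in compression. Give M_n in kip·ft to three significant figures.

M_n ≈ 203 kip·ft

Tension: T = A_s f_y = 1.77 × 60 = 106.2 kips.
Try a within the flange: a = T/(0.85 f'_c b_f) = 106.2/(0.85 × 3.5 × 29) = 1.231 in.
Since a = 1.231 ≤ h_f = 3.9 in, the stress block lies entirely in the flange; analyse as a rectangular beam of width b_f.
M_n = T(d − a/2) = 106.2 × (23.5 − 0.6155) = 2430.3 kip·in.
M_n = 2430.3/12 = 202.53 kip·ft.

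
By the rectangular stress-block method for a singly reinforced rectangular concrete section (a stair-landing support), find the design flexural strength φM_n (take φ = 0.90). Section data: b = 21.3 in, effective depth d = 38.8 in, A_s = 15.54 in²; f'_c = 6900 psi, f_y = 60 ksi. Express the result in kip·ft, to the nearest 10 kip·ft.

φM_n ≈ 2450 kip·ft

T = A_s f_y = 15.54 × 60 = 932.4 kips.
a = T/(0.85 f'_c b) = 932.4/(0.85 × 6.9 × 21.3) = 7.464 in.
M_n = T(d − a/2) = 932.4 × (38.8 − 3.732) = 32697.4 kip·in = 32697.4/12 = 2724.78 kip·ft.
φM_n = 0.90 × 2724.78 = 2452.30 kip·ft.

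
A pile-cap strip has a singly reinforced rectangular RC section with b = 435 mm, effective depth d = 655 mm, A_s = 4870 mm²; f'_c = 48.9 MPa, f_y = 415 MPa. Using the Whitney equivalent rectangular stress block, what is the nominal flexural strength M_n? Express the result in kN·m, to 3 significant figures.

M_n ≈ 1210 kN·m

T = A_s f_y = 4870 × 415 = 2021050 N = 2021.05 kN.
From C = T: a = T/(0.85 f'_c b) = 2021050/(0.85 × 48.9 × 435) = 111.78 mm.
M_n = T(d − a/2) = 2021.05 kN × (655 − 55.89) mm = 1210.83 kN·m.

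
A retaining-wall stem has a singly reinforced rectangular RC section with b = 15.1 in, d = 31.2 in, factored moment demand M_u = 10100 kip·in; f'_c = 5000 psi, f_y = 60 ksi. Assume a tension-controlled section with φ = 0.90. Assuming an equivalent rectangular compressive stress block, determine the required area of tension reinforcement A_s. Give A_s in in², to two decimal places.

A_s ≈ 6.66 in²

M_n = M_u/φ = 10100/0.90 = 11222.2 kip·in.
From M_n = 0.85 f'_c a b (d − a/2):
a = d − √(d² − 2M_n/(0.85 f'_c b)) = 31.2 − √(31.2² − 2 × 11222.2/(0.85 × 5 × 15.1)) = 6.226 in.
A_s = 0.85 f'_c a b / f_y = 0.85 × 5 × 6.226 × 15.1 / 60 = 6.659 in².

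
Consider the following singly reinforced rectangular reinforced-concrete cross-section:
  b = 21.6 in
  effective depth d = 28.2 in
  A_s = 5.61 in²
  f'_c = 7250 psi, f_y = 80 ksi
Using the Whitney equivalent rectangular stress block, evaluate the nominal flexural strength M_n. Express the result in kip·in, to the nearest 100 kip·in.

T = A_s f_y = 5.61 × 80 = 448.8 kips.
a = T/(0.85 f'_c b) = 448.8/(0.85 × 7.25 × 21.6) = 3.372 in.
M_n = T(d − a/2) = 448.8 × (28.2 − 1.686) = 11899.5 kip·in.

M_n ≈ 11900 kip·in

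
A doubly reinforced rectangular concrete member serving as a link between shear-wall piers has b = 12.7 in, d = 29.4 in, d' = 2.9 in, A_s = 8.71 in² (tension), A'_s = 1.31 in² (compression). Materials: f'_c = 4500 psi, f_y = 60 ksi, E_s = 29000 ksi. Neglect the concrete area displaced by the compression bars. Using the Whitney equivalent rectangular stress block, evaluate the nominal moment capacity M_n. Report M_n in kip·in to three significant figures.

M_n ≈ 13100 kip·in

Assume both steels yield.
a = (A_s − A'_s) f_y/(0.85 f'_c b) = (8.71 − 1.31) × 60/(0.85 × 4.5 × 12.7) = 9.140 in.
c = a/β₁ = 9.140/0.825 = 11.079 in; ε'_s = 0.003(c − d')/c = 0.0022 ≥ ε_y = 0.0021, so the compression steel yields.
M_n = (A_s − A'_s) f_y (d − a/2) + A'_s f_y (d − d') = 444 × (29.4 − 4.57) + 78.6 × (29.4 − 2.9) = 11024.5 + 2082.9 = 13107.4 kip·in.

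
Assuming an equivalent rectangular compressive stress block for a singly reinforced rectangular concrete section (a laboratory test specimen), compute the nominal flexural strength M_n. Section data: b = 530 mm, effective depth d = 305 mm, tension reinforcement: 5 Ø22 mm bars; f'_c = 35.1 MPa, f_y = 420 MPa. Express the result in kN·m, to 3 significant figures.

A_s = 5 × 380 = 1900 mm².
T = A_s f_y = 1900 × 420 = 798000 N = 798 kN.
From C = T: a = T/(0.85 f'_c b) = 798000/(0.85 × 35.1 × 530) = 50.47 mm.
M_n = T(d − a/2) = 798 kN × (305 − 25.235) mm = 223.25 kN·m.

M_n ≈ 223 kN·m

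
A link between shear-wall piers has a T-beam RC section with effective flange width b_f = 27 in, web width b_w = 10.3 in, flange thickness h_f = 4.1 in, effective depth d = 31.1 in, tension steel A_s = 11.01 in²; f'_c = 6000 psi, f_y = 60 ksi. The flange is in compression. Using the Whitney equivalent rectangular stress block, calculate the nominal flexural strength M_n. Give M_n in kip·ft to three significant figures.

Tension: T = A_s f_y = 11.01 × 60 = 660.6 kips.
Try a within the flange: a = T/(0.85 f'_c b_f) = 660.6/(0.85 × 6 × 27) = 4.797 in.
a = 4.797 > h_f = 4.1 in: the block extends into the web. Split into flange-overhang and web parts.
C_f = 0.85 f'_c (b_f − b_w) h_f = 0.85 × 6 × (27 − 10.3) × 4.1 = 349.2 kips.
Remaining web compression depth: a_w = (T − C_f)/(0.85 f'_c b_w) = (660.6 − 349.2)/(0.85 × 6 × 10.3) = 5.928 in.
M_n = C_f(d − h_f/2) + (T − C_f)(d − a_w/2) = 349.2 × (31.1 − 2.05) + 311.4 × (31.1 − 2.964) = 10144.3 + 8761.6 = 18905.9 kip·in.
M_n = 18905.9/12 = 1575.49 kip·ft.

M_n ≈ 1580 kip·ft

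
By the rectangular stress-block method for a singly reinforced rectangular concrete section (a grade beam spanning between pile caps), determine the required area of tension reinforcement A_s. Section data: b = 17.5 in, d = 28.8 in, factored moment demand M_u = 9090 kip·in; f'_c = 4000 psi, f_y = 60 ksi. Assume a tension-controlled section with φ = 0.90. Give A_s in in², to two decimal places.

A_s ≈ 6.61 in²

M_n = M_u/φ = 9090/0.90 = 10100 kip·in.
From M_n = 0.85 f'_c a b (d − a/2):
a = d − √(d² − 2M_n/(0.85 f'_c b)) = 28.8 − √(28.8² − 2 × 10100/(0.85 × 4 × 17.5)) = 6.665 in.
A_s = 0.85 f'_c a b / f_y = 0.85 × 4 × 6.665 × 17.5 / 60 = 6.609 in².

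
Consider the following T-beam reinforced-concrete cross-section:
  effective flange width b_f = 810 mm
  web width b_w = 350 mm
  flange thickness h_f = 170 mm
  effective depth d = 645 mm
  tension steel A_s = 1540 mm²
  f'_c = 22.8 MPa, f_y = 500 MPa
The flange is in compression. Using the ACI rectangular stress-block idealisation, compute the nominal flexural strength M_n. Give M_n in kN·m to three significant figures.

M_n ≈ 478 kN·m

Tension: T = A_s f_y = 1540 × 500 = 770000 N.
Try a within the flange: a = T/(0.85 f'_c b_f) = 770000/(0.85 × 22.8 × 810) = 49.05 mm.
Since a = 49.05 ≤ h_f = 170 mm, the stress block lies entirely in the flange; analyse as a rectangular beam of width b_f.
M_n = T(d − a/2) = 770000 × (645 − 24.525) = 477.77 × 10⁶ N·mm.
M_n = 477.77 kN·m.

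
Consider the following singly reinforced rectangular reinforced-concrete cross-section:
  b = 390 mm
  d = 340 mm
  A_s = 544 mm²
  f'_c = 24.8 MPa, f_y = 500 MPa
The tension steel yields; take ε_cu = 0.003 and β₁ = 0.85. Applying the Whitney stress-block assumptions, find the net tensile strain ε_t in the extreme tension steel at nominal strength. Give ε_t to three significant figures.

ε_t ≈ 0.0232

a = A_s f_y/(0.85 f'_c b) = 33.09 mm.
β₁ = 0.85, so c = a/β₁ = 33.09/0.85 = 38.93 mm.
From the linear strain diagram with ε_cu = 0.003: ε_t = 0.003 (d − c)/c = 0.003 × (340 − 38.93)/38.93 = 0.0232.
Since ε_t ≥ 0.005, the section is tension-controlled.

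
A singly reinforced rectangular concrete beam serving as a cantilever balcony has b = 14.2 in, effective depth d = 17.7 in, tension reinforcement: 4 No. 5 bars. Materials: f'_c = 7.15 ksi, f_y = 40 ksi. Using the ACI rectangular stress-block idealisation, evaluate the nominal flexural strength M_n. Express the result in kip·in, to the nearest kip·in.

A_s = 4 × 0.31 = 1.24 in².
T = A_s f_y = 1.24 × 40 = 49.6 kips.
a = T/(0.85 f'_c b) = 49.6/(0.85 × 7.15 × 14.2) = 0.575 in.
M_n = T(d − a/2) = 49.6 × (17.7 − 0.2875) = 863.7 kip·in.

M_n ≈ 864 kip·in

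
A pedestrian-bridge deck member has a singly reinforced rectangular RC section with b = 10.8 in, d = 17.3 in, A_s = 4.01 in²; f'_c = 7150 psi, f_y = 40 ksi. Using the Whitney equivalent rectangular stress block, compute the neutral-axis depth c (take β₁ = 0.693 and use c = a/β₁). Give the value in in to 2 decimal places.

c ≈ 3.53 in

T = A_s f_y = 4.01 × 40 = 160.4 kips.
a = T/(0.85 f'_c b) = 160.4/(0.85 × 7.15 × 10.8) = 2.4437 in.
With β₁ = 0.693, c = a/β₁ = 2.4437/0.693 = 3.53 in.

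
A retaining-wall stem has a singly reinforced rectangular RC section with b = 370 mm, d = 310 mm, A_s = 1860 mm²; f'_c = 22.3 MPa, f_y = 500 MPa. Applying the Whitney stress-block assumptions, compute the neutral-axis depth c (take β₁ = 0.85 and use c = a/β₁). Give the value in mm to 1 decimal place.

c ≈ 156.0 mm

T = A_s f_y = 1860 × 500 = 930000 N = 930 kN.
Setting C = 0.85 f'_c a b equal to T: a = 930000/(0.85 × 22.3 × 370) = 132.604 mm.
With β₁ = 0.85, c = a/β₁ = 132.604/0.85 = 156.0 mm.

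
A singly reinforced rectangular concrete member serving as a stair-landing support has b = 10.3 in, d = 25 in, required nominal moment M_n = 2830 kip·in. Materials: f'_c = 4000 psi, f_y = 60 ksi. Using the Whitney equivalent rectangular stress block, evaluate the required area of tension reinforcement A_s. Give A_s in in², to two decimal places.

From M_n = 0.85 f'_c a b (d − a/2):
a = d − √(d² − 2M_n/(0.85 f'_c b)) = 25 − √(25² − 2 × 2830/(0.85 × 4 × 10.3)) = 3.474 in.
A_s = 0.85 f'_c a b / f_y = 0.85 × 4 × 3.474 × 10.3 / 60 = 2.028 in².

A_s ≈ 2.03 in²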